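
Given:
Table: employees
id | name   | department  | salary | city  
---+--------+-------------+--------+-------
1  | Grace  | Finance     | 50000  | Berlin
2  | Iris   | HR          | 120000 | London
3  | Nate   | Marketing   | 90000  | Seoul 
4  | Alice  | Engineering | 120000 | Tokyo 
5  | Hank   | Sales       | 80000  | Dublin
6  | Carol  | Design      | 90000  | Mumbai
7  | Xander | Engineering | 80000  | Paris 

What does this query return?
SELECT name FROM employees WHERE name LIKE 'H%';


LIKE 'H%' matches names starting with 'H'
Matching: 1

1 rows:
Hank


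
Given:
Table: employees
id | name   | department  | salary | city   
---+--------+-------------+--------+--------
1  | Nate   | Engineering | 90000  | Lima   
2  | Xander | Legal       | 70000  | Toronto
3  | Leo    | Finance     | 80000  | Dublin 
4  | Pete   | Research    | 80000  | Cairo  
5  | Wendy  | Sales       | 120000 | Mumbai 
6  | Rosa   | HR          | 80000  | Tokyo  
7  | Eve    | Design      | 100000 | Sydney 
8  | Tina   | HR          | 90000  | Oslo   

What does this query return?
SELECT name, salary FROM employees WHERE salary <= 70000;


Filtering: salary <= 70000
Matching: 1 rows

1 rows:
Xander, 70000


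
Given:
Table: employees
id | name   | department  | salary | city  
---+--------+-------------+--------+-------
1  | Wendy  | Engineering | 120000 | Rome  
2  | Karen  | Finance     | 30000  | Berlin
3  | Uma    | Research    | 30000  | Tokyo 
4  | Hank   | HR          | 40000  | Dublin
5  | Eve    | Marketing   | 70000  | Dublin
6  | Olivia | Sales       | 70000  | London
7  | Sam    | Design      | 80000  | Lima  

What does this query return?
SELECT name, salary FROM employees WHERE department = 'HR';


Filtering: department = 'HR'
Matching rows: 1

1 rows:
Hank, 40000


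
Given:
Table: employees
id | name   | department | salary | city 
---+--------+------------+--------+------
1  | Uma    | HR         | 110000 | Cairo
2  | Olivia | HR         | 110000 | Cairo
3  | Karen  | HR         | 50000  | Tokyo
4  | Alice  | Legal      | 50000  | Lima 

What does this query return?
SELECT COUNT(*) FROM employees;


COUNT(*) counts all rows

4


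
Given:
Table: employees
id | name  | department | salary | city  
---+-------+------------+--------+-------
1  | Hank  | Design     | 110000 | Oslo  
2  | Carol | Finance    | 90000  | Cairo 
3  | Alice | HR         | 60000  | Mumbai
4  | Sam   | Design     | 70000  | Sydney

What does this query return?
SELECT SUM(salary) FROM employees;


SUM(salary) = 110000 + 90000 + 60000 + 70000 = 330000

330000


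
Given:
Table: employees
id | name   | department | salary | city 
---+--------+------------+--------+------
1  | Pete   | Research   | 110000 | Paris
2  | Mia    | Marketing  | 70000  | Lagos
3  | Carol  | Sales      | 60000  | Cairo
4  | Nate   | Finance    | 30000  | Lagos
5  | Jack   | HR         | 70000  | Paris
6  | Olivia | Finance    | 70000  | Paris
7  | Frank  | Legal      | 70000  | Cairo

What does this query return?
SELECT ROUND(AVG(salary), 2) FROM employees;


SUM(salary) = 480000
COUNT = 7
ROUND(AVG, 2) = ROUND(480000 / 7, 2) = 68571.43

68571.43


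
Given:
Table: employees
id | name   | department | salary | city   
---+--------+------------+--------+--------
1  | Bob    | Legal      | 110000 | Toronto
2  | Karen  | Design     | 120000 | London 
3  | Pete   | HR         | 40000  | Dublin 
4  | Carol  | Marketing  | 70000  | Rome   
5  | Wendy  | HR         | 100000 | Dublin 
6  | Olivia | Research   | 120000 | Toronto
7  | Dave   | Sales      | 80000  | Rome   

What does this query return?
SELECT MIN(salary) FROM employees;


Salaries: 110000, 120000, 40000, 70000, 100000, 120000, 80000
MIN = 40000

40000


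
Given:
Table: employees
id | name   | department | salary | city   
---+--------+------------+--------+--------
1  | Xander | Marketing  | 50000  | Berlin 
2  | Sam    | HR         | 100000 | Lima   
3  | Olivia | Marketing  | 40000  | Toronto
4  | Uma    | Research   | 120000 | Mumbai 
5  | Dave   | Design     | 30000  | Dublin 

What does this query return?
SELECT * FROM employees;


SELECT * returns all 5 rows with all columns

5 rows:
1, Xander, Marketing, 50000, Berlin
2, Sam, HR, 100000, Lima
3, Olivia, Marketing, 40000, Toronto
4, Uma, Research, 120000, Mumbai
5, Dave, Design, 30000, Dublin


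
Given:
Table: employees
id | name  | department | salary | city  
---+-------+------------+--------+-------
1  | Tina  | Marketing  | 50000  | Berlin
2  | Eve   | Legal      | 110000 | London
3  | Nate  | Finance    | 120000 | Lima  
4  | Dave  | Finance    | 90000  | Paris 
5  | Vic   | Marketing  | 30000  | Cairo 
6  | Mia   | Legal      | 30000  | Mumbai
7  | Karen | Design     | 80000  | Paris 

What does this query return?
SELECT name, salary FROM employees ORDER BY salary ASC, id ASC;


Sorting by salary ASC, then id ASC for ties

7 rows:
Vic, 30000
Mia, 30000
Tina, 50000
Karen, 80000
Dave, 90000
Eve, 110000
Nate, 120000


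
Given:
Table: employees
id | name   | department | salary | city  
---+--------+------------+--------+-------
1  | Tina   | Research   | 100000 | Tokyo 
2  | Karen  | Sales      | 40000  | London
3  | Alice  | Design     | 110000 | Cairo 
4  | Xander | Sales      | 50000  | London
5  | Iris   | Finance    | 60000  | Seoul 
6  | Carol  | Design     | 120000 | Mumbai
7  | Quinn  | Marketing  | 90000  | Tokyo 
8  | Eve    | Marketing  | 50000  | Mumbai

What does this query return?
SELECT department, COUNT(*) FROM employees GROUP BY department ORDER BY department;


Assigning each row to its department group:
  Tina -> Research
  Karen -> Sales
  Alice -> Design
  Xander -> Sales
  Iris -> Finance
  Carol -> Design
  Quinn -> Marketing
  Eve -> Marketing


5 groups:
Design, 2
Finance, 1
Marketing, 2
Research, 1
Sales, 2


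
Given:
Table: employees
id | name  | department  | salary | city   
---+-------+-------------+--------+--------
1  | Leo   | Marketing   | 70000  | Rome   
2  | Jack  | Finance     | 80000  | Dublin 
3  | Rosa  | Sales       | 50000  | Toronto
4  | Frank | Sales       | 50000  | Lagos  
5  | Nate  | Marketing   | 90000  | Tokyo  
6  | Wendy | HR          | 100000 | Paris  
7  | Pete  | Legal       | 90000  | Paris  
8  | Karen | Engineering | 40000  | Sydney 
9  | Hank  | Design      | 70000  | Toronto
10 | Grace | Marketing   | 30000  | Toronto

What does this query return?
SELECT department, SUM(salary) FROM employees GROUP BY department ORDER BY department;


Summing salary within each department:
  Design: 70000 = 70000
  Engineering: 40000 = 40000
  Finance: 80000 = 80000
  HR: 100000 = 100000
  Legal: 90000 = 90000
  Marketing: 70000 + 90000 + 30000 = 190000
  Sales: 50000 + 50000 = 100000


7 groups:
Design, 70000
Engineering, 40000
Finance, 80000
HR, 100000
Legal, 90000
Marketing, 190000
Sales, 100000


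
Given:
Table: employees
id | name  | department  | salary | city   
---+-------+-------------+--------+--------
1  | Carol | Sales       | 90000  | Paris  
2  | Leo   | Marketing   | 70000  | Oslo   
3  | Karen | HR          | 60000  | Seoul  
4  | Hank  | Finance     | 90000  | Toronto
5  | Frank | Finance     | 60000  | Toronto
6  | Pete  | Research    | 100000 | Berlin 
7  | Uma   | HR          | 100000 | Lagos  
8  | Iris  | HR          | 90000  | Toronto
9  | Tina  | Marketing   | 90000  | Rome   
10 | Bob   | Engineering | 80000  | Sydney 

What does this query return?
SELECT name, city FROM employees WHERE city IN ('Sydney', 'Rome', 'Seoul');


Filtering: city IN ('Sydney', 'Rome', 'Seoul')
Matching: 3 rows

3 rows:
Karen, Seoul
Tina, Rome
Bob, Sydney


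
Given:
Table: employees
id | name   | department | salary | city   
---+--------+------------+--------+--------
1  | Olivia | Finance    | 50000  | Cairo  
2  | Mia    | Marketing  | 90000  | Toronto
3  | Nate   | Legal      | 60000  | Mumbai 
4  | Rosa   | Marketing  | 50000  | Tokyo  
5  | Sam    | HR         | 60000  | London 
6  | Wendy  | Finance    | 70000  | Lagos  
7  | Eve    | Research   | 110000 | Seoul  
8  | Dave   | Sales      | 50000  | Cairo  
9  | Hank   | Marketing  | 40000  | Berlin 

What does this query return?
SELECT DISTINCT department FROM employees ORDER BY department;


All 'department' values (row order): Finance, Marketing, Legal, Marketing, HR, Finance, Research, Sales, Marketing
Removing duplicates leaves 6 unique value(s).

6 values:
Finance
HR
Legal
Marketing
Research
Sales


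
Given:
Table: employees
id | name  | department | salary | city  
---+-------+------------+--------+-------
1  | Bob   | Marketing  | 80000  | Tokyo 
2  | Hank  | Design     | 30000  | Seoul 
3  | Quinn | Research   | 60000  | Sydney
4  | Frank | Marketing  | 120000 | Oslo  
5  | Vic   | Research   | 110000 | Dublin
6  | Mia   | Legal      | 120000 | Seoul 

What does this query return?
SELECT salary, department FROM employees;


Projecting columns: salary, department

6 rows:
80000, Marketing
30000, Design
60000, Research
120000, Marketing
110000, Research
120000, Legal


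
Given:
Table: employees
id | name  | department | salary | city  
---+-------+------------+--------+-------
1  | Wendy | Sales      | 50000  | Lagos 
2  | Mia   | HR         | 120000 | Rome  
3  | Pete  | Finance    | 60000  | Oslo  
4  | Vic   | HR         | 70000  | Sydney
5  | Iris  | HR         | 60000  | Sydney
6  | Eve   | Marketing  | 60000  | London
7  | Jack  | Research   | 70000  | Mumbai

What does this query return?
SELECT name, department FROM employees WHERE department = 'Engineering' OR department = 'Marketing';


Filtering: department = 'Engineering' OR 'Marketing'
Matching: 1 rows

1 rows:
Eve, Marketing


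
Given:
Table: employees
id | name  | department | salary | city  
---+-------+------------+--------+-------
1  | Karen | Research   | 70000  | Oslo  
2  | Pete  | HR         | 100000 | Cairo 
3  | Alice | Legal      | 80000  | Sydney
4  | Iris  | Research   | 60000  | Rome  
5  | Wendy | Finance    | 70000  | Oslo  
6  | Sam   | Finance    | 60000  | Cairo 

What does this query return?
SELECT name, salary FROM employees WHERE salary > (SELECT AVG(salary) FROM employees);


Subquery: AVG(salary) = 73333.33
Filtering: salary > 73333.33
  Pete (100000) -> MATCH
  Alice (80000) -> MATCH


2 rows:
Pete, 100000
Alice, 80000


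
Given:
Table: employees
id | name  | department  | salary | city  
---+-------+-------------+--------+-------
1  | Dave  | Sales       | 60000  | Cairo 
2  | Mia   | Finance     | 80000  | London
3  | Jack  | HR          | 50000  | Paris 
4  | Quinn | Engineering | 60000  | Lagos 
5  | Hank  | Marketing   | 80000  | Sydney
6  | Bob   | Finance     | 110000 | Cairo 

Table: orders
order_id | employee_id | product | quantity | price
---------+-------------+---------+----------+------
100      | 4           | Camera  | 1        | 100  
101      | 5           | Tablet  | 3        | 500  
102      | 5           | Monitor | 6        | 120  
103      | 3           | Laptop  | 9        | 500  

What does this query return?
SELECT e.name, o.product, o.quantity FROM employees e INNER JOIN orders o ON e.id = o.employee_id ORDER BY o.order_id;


Joining employees.id = orders.employee_id:
  employee Quinn (id=4) -> order Camera
  employee Hank (id=5) -> order Tablet
  employee Hank (id=5) -> order Monitor
  employee Jack (id=3) -> order Laptop


4 rows:
Quinn, Camera, 1
Hank, Tablet, 3
Hank, Monitor, 6
Jack, Laptop, 9


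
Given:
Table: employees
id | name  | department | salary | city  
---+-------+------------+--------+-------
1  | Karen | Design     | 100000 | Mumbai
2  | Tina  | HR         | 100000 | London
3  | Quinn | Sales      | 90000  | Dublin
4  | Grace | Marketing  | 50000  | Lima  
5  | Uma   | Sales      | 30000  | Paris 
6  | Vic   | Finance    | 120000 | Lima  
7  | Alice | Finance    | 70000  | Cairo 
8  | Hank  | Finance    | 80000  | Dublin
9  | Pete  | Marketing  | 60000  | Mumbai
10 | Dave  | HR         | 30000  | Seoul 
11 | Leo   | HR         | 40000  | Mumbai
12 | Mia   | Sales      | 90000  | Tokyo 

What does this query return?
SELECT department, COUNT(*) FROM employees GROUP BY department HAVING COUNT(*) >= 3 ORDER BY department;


Groups with count >= 3:
  Finance: 3 -> PASS
  HR: 3 -> PASS
  Sales: 3 -> PASS
  Design: 1 -> filtered out
  Marketing: 2 -> filtered out


3 groups:
Finance, 3
HR, 3
Sales, 3


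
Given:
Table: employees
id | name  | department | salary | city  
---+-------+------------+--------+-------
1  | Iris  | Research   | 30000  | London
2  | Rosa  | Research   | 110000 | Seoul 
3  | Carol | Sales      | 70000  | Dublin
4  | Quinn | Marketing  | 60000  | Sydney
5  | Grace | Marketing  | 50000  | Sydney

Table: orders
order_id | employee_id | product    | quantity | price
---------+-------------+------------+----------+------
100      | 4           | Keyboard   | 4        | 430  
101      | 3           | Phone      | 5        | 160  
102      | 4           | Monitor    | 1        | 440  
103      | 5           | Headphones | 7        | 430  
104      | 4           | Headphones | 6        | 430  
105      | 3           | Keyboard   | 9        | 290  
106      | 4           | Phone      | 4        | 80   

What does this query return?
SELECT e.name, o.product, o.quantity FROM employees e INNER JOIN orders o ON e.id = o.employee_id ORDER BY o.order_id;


Joining employees.id = orders.employee_id:
  employee Quinn (id=4) -> order Keyboard
  employee Carol (id=3) -> order Phone
  employee Quinn (id=4) -> order Monitor
  employee Grace (id=5) -> order Headphones
  employee Quinn (id=4) -> order Headphones
  employee Carol (id=3) -> order Keyboard
  employee Quinn (id=4) -> order Phone


7 rows:
Quinn, Keyboard, 4
Carol, Phone, 5
Quinn, Monitor, 1
Grace, Headphones, 7
Quinn, Headphones, 6
Carol, Keyboard, 9
Quinn, Phone, 4


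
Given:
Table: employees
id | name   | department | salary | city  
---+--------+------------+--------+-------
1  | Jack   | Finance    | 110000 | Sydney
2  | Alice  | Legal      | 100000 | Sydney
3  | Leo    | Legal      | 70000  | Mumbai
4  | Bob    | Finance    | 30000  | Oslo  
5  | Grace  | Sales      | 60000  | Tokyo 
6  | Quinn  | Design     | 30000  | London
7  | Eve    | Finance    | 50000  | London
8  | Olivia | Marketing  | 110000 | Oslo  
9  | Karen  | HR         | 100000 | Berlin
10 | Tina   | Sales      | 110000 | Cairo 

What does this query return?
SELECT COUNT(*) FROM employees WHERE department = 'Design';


Counting rows where department = 'Design'
  Quinn -> MATCH


1


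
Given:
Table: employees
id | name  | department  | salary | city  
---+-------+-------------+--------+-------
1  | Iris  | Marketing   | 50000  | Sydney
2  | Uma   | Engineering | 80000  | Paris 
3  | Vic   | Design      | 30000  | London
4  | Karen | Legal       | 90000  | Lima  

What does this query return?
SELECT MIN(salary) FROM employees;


Salaries: 50000, 80000, 30000, 90000
MIN = 30000

30000


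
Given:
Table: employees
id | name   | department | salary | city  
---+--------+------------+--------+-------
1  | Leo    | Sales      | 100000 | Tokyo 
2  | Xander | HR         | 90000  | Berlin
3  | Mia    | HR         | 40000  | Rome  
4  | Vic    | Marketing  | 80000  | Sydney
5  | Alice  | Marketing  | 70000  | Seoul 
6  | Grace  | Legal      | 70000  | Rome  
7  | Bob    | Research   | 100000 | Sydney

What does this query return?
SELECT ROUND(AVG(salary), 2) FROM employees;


SUM(salary) = 550000
COUNT = 7
ROUND(AVG, 2) = ROUND(550000 / 7, 2) = 78571.43

78571.43


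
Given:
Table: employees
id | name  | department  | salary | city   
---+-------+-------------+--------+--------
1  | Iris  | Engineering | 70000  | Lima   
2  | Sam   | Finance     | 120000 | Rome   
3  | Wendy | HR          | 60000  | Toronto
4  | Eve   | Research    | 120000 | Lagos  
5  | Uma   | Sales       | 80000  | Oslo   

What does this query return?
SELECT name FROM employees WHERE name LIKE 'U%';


LIKE 'U%' matches names starting with 'U'
Matching: 1

1 rows:
Uma


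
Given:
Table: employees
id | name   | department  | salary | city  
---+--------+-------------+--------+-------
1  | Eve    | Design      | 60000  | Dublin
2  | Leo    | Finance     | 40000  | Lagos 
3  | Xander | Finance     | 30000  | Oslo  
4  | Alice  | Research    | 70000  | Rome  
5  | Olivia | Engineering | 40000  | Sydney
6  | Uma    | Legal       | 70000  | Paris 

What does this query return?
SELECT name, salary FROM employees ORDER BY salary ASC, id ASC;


Sorting by salary ASC, then id ASC for ties

6 rows:
Xander, 30000
Leo, 40000
Olivia, 40000
Eve, 60000
Alice, 70000
Uma, 70000


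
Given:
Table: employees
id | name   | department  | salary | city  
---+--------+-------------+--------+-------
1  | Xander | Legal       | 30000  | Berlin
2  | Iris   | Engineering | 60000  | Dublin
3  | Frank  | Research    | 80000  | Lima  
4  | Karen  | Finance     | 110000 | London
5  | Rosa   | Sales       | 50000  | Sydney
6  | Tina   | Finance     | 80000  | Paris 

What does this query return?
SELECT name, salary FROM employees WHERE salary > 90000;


Filtering: salary > 90000
Matching: 1 rows

1 rows:
Karen, 110000


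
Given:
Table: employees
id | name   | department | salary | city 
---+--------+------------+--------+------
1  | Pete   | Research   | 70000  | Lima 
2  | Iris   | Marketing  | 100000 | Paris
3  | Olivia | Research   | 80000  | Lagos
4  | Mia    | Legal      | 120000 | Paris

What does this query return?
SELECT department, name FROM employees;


Projecting columns: department, name

4 rows:
Research, Pete
Marketing, Iris
Research, Olivia
Legal, Mia


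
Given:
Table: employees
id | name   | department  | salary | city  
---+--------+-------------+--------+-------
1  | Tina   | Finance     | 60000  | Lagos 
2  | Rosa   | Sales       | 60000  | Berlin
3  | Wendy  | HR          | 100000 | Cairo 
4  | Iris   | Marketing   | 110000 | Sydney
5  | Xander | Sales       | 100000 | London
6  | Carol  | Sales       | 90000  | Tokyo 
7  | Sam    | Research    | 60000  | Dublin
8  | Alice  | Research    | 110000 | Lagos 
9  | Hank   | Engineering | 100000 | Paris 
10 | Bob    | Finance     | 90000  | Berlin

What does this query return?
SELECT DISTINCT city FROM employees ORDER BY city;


All 'city' values (row order): Lagos, Berlin, Cairo, Sydney, London, Tokyo, Dublin, Lagos, Paris, Berlin
Removing duplicates leaves 8 unique value(s).

8 values:
Berlin
Cairo
Dublin
Lagos
London
Paris
Sydney
Tokyo


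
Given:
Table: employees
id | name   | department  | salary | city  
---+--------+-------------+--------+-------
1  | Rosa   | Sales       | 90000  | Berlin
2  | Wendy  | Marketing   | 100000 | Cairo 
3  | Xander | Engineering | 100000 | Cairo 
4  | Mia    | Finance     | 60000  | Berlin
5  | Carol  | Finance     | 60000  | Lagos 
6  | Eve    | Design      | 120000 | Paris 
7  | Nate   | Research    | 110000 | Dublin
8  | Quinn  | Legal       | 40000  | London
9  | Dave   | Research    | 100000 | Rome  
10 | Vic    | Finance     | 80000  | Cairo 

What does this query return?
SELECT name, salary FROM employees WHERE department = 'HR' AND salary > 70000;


Filtering: department = 'HR' AND salary > 70000
Matching: 0 rows

Empty result set (0 rows)


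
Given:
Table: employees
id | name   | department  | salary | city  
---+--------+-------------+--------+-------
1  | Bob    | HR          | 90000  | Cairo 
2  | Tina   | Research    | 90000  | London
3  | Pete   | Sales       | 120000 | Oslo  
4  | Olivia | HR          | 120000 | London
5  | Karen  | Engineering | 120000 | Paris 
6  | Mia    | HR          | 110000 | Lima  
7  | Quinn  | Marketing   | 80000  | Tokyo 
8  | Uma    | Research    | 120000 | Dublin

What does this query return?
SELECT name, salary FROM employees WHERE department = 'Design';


Filtering: department = 'Design'
Matching rows: 0

Empty result set (0 rows)


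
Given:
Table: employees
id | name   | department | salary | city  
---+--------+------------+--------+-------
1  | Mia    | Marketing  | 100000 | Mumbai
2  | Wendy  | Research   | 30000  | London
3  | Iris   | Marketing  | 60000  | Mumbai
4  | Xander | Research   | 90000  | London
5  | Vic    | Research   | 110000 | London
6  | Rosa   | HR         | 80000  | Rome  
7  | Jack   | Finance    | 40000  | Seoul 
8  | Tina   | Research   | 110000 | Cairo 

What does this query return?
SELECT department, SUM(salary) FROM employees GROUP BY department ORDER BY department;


Summing salary within each department:
  Finance: 40000 = 40000
  HR: 80000 = 80000
  Marketing: 100000 + 60000 = 160000
  Research: 30000 + 90000 + 110000 + 110000 = 340000


4 groups:
Finance, 40000
HR, 80000
Marketing, 160000
Research, 340000


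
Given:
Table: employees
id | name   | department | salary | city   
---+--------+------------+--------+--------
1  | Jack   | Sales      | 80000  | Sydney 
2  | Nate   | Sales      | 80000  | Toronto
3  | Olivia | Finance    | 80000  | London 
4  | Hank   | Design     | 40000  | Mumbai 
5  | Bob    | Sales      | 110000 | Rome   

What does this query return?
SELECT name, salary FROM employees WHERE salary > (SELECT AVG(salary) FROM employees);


Subquery: AVG(salary) = 78000.0
Filtering: salary > 78000.0
  Jack (80000) -> MATCH
  Nate (80000) -> MATCH
  Olivia (80000) -> MATCH
  Bob (110000) -> MATCH


4 rows:
Jack, 80000
Nate, 80000
Olivia, 80000
Bob, 110000


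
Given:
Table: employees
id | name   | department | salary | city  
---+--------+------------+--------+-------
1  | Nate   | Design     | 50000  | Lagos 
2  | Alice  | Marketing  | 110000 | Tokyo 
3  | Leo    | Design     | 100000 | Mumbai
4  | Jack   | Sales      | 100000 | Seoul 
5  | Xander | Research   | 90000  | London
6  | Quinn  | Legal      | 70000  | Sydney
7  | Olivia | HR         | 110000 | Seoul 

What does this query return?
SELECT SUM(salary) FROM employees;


SUM(salary) = 50000 + 110000 + 100000 + 100000 + 90000 + 70000 + 110000 = 630000

630000


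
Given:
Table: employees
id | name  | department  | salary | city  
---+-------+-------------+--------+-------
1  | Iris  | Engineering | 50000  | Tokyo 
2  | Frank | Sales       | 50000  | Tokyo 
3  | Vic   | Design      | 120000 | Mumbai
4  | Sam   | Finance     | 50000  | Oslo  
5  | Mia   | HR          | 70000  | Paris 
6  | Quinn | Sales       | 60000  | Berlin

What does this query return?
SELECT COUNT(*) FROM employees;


COUNT(*) counts all rows

6


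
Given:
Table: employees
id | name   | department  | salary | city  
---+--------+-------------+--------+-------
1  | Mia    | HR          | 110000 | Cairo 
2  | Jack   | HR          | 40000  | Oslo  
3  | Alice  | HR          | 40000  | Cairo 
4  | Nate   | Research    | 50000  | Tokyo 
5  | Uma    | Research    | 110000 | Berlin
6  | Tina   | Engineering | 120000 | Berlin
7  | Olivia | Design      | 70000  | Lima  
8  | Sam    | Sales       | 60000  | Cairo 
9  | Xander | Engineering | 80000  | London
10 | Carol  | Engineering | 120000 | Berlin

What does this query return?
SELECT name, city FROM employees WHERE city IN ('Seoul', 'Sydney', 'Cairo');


Filtering: city IN ('Seoul', 'Sydney', 'Cairo')
Matching: 3 rows

3 rows:
Mia, Cairo
Alice, Cairo
Sam, Cairo


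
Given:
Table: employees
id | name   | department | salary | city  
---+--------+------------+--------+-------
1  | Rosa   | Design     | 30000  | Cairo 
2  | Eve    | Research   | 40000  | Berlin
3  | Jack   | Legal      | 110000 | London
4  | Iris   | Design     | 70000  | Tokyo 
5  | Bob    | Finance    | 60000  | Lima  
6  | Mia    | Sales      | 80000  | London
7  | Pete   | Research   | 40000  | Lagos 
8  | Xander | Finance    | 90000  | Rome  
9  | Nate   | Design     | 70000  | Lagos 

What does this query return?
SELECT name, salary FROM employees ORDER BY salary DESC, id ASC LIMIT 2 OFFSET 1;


Sort by salary DESC (id ASC tiebreak), then skip 1 and take 2
Rows 2 through 3

2 rows:
Xander, 90000
Mia, 80000


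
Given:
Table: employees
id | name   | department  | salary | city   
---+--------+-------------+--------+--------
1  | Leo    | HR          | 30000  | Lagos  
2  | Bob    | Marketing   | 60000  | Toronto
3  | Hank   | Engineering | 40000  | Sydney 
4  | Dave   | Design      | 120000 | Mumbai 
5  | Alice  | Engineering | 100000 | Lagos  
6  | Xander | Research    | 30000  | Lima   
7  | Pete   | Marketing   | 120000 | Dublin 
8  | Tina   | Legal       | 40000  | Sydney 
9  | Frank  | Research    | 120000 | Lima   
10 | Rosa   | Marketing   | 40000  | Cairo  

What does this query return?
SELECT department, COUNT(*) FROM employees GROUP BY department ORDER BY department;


Assigning each row to its department group:
  Leo -> HR
  Bob -> Marketing
  Hank -> Engineering
  Dave -> Design
  Alice -> Engineering
  Xander -> Research
  Pete -> Marketing
  Tina -> Legal
  Frank -> Research
  Rosa -> Marketing


6 groups:
Design, 1
Engineering, 2
HR, 1
Legal, 1
Marketing, 3
Research, 2


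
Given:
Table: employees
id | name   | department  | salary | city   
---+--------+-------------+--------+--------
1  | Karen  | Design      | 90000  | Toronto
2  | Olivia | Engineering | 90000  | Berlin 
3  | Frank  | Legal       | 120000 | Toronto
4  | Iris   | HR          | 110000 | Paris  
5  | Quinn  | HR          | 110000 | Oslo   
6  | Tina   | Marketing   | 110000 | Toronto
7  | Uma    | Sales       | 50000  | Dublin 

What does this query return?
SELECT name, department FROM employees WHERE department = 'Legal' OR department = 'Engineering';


Filtering: department = 'Legal' OR 'Engineering'
Matching: 2 rows

2 rows:
Olivia, Engineering
Frank, Legal


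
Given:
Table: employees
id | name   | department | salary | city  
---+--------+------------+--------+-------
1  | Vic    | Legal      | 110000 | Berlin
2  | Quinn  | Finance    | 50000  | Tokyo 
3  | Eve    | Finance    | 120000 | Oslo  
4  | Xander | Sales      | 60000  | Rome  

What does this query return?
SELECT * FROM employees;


SELECT * returns all 4 rows with all columns

4 rows:
1, Vic, Legal, 110000, Berlin
2, Quinn, Finance, 50000, Tokyo
3, Eve, Finance, 120000, Oslo
4, Xander, Sales, 60000, Rome


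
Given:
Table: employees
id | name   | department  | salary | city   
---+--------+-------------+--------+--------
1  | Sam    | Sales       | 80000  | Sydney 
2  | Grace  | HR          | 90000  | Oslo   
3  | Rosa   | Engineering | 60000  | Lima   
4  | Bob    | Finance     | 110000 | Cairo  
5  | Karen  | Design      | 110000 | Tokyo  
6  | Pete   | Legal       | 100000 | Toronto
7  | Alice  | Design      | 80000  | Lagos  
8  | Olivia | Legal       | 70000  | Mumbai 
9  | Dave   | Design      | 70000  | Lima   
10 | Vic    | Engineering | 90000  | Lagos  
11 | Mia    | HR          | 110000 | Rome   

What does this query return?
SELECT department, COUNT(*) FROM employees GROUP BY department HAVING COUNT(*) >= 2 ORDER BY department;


Groups with count >= 2:
  Design: 3 -> PASS
  Engineering: 2 -> PASS
  HR: 2 -> PASS
  Legal: 2 -> PASS
  Finance: 1 -> filtered out
  Sales: 1 -> filtered out


4 groups:
Design, 3
Engineering, 2
HR, 2
Legal, 2


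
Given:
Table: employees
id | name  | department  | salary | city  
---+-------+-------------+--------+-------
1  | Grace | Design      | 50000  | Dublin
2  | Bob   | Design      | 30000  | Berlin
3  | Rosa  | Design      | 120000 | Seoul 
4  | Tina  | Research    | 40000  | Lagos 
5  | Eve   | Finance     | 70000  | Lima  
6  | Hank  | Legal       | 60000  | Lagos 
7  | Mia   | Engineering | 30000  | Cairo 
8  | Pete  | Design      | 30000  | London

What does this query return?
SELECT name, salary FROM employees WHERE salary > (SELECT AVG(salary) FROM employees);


Subquery: AVG(salary) = 53750.0
Filtering: salary > 53750.0
  Rosa (120000) -> MATCH
  Eve (70000) -> MATCH
  Hank (60000) -> MATCH


3 rows:
Rosa, 120000
Eve, 70000
Hank, 60000


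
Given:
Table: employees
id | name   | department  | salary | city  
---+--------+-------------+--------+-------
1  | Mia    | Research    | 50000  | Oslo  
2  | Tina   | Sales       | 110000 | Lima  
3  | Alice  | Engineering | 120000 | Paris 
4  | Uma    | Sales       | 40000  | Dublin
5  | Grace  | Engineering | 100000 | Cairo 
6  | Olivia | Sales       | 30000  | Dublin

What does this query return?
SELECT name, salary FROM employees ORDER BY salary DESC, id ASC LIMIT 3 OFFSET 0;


Sort by salary DESC (id ASC tiebreak), then skip 0 and take 3
Rows 1 through 3

3 rows:
Alice, 120000
Tina, 110000
Grace, 100000


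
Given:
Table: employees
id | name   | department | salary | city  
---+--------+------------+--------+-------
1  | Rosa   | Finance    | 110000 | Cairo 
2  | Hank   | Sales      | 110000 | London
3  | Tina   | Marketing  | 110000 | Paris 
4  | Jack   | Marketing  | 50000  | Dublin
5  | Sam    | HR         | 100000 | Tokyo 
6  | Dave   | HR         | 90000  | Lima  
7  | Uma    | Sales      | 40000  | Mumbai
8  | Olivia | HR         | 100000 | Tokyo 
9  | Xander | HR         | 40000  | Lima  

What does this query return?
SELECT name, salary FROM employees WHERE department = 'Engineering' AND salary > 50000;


Filtering: department = 'Engineering' AND salary > 50000
Matching: 0 rows

Empty result set (0 rows)


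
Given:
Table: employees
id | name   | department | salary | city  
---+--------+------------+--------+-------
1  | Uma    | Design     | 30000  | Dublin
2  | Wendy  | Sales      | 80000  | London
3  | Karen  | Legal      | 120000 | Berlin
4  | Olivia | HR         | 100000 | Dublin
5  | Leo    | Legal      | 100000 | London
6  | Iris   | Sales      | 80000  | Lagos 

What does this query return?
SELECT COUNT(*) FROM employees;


COUNT(*) counts all rows

6


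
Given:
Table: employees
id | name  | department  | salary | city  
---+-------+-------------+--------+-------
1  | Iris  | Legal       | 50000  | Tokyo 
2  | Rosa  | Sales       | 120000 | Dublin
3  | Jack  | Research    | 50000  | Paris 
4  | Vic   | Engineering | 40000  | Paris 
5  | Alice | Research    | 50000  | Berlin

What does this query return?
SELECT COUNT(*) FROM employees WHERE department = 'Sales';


Counting rows where department = 'Sales'
  Rosa -> MATCH


1


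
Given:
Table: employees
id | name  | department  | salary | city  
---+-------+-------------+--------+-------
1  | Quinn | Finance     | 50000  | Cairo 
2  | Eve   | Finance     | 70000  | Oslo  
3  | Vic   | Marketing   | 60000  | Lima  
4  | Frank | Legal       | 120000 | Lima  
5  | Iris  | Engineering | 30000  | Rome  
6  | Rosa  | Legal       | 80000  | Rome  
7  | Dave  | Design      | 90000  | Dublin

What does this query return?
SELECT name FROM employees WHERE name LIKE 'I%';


LIKE 'I%' matches names starting with 'I'
Matching: 1

1 rows:
Iris


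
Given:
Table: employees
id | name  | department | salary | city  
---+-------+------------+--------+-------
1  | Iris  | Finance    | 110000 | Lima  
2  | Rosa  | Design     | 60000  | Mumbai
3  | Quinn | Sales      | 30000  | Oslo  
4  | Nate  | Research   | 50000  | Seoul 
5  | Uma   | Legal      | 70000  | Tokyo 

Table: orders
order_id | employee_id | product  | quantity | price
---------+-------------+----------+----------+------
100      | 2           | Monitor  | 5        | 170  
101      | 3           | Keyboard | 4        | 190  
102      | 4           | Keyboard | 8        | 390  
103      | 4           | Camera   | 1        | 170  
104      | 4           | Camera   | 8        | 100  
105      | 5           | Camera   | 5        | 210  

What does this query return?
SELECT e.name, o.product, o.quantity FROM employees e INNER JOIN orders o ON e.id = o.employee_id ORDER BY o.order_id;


Joining employees.id = orders.employee_id:
  employee Rosa (id=2) -> order Monitor
  employee Quinn (id=3) -> order Keyboard
  employee Nate (id=4) -> order Keyboard
  employee Nate (id=4) -> order Camera
  employee Nate (id=4) -> order Camera
  employee Uma (id=5) -> order Camera


6 rows:
Rosa, Monitor, 5
Quinn, Keyboard, 4
Nate, Keyboard, 8
Nate, Camera, 1
Nate, Camera, 8
Uma, Camera, 5


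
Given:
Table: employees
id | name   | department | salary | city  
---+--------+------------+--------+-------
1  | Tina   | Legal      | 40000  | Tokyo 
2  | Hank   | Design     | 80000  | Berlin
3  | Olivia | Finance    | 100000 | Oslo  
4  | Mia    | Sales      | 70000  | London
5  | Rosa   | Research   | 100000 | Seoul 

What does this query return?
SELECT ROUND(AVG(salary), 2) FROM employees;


SUM(salary) = 390000
COUNT = 5
ROUND(AVG, 2) = ROUND(390000 / 5, 2) = 78000.0

78000.0


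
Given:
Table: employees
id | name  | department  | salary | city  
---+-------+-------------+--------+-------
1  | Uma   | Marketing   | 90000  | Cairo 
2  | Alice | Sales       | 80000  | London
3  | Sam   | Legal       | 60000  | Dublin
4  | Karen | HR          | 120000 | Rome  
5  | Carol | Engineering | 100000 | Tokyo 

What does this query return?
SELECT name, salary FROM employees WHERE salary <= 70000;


Filtering: salary <= 70000
Matching: 1 rows

1 rows:
Sam, 60000


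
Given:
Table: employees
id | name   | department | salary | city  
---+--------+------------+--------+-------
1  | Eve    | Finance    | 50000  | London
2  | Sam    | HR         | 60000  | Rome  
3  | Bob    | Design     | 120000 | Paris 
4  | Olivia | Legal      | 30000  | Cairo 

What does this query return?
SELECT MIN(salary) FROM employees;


Salaries: 50000, 60000, 120000, 30000
MIN = 30000

30000


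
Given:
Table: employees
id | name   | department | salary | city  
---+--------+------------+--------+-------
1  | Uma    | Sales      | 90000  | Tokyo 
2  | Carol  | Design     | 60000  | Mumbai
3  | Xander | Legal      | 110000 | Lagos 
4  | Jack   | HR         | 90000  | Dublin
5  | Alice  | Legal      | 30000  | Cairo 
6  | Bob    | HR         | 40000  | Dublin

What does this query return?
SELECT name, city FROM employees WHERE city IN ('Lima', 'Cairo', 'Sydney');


Filtering: city IN ('Lima', 'Cairo', 'Sydney')
Matching: 1 rows

1 rows:
Alice, Cairo


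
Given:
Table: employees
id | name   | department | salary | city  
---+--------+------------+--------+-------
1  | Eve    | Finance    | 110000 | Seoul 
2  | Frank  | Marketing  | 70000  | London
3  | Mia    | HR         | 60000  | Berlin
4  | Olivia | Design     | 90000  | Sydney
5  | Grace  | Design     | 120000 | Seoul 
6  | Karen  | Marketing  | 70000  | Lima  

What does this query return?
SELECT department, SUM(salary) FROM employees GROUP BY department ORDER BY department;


Summing salary within each department:
  Design: 90000 + 120000 = 210000
  Finance: 110000 = 110000
  HR: 60000 = 60000
  Marketing: 70000 + 70000 = 140000


4 groups:
Design, 210000
Finance, 110000
HR, 60000
Marketing, 140000


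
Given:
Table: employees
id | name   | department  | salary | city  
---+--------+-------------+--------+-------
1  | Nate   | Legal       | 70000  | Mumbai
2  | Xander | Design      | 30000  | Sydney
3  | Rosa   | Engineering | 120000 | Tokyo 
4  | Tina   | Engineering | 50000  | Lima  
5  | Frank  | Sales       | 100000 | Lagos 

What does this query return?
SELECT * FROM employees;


SELECT * returns all 5 rows with all columns

5 rows:
1, Nate, Legal, 70000, Mumbai
2, Xander, Design, 30000, Sydney
3, Rosa, Engineering, 120000, Tokyo
4, Tina, Engineering, 50000, Lima
5, Frank, Sales, 100000, Lagos


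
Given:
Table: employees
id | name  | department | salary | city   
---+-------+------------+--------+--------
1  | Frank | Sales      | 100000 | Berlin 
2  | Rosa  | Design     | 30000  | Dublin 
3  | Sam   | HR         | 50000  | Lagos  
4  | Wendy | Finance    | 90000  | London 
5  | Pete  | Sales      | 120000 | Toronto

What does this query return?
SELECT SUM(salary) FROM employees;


SUM(salary) = 100000 + 30000 + 50000 + 90000 + 120000 = 390000

390000


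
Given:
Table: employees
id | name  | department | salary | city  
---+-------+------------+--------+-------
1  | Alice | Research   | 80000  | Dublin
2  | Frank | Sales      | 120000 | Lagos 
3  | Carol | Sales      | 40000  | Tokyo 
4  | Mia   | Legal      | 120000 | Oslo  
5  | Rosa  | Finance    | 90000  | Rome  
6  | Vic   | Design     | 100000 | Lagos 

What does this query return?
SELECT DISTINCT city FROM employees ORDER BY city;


All 'city' values (row order): Dublin, Lagos, Tokyo, Oslo, Rome, Lagos
Removing duplicates leaves 5 unique value(s).

5 values:
Dublin
Lagos
Oslo
Rome
Tokyo


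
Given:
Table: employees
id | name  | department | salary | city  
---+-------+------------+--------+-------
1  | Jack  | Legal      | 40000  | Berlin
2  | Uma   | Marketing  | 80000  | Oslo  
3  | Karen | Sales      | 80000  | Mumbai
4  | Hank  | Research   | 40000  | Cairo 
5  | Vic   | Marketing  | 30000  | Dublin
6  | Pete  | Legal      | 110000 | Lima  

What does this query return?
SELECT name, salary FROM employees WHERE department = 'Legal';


Filtering: department = 'Legal'
Matching rows: 2

2 rows:
Jack, 40000
Pete, 110000


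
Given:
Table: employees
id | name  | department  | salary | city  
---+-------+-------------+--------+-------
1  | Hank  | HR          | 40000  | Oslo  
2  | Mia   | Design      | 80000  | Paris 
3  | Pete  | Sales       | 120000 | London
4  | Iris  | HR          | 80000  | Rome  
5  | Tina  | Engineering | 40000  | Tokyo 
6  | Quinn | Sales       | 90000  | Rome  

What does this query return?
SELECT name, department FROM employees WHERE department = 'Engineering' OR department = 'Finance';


Filtering: department = 'Engineering' OR 'Finance'
Matching: 1 rows

1 rows:
Tina, Engineering


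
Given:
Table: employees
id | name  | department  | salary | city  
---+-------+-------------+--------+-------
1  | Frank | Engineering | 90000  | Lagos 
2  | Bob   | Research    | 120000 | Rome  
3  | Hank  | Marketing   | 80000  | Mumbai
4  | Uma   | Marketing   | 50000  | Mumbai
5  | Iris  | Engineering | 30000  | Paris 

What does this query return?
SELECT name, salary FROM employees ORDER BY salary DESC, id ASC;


Sorting by salary DESC, then id ASC for ties

5 rows:
Bob, 120000
Frank, 90000
Hank, 80000
Uma, 50000
Iris, 30000


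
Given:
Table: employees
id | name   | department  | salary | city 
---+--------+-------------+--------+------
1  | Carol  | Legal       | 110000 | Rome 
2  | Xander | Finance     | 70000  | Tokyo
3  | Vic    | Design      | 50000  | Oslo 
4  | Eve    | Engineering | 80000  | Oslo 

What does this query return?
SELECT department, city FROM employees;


Projecting columns: department, city

4 rows:
Legal, Rome
Finance, Tokyo
Design, Oslo
Engineering, Oslo


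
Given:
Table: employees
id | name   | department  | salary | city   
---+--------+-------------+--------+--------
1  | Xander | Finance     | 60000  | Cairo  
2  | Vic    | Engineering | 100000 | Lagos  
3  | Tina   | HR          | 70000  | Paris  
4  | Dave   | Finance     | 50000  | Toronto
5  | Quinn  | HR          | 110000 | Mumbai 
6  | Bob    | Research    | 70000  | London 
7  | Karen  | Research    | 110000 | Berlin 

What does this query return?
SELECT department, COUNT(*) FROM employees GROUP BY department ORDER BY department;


Assigning each row to its department group:
  Xander -> Finance
  Vic -> Engineering
  Tina -> HR
  Dave -> Finance
  Quinn -> HR
  Bob -> Research
  Karen -> Research


4 groups:
Engineering, 1
Finance, 2
HR, 2
Research, 2


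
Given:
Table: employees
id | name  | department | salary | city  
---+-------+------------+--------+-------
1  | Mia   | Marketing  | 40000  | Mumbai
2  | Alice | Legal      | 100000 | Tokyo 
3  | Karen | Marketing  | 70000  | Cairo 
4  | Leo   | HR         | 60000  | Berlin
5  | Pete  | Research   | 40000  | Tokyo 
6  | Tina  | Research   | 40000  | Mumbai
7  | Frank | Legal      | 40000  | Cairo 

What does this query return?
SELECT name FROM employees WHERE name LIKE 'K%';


LIKE 'K%' matches names starting with 'K'
Matching: 1

1 rows:
Karen


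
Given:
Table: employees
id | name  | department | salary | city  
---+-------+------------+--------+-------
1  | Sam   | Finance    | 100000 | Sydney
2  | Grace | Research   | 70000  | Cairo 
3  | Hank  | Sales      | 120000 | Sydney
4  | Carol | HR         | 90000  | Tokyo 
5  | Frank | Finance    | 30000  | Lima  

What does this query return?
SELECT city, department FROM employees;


Projecting columns: city, department

5 rows:
Sydney, Finance
Cairo, Research
Sydney, Sales
Tokyo, HR
Lima, Finance
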